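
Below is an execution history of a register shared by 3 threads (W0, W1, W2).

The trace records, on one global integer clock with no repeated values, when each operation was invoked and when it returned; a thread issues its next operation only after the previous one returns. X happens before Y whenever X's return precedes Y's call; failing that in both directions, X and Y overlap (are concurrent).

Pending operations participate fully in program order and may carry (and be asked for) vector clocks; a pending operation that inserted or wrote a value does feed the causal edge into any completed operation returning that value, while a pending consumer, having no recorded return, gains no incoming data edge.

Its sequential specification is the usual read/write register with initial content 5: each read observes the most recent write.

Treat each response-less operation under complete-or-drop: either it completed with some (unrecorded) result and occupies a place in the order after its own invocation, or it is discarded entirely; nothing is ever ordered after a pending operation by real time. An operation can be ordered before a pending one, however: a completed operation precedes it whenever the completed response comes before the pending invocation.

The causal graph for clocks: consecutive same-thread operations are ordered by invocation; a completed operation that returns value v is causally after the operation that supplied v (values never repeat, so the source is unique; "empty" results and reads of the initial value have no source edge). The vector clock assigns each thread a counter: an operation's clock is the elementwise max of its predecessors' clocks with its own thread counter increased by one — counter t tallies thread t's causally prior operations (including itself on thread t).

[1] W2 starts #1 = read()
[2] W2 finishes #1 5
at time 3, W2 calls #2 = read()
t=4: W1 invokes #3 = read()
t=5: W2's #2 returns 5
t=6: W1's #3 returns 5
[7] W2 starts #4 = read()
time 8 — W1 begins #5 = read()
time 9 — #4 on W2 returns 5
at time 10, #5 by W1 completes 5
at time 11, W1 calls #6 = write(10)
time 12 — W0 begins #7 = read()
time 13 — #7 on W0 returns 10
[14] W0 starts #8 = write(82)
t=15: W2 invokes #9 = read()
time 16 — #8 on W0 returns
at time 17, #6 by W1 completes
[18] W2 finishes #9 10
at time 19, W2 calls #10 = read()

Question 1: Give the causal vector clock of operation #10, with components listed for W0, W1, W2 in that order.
no predecessors for #1 (invoked 1): W2 increments from zero → (0, 0, 1)
no predecessors for #3 (invoked 4): W1 increments from zero → (0, 1, 0)
merge at #2 (invoked 3): VC(#1)=(0, 0, 1), own-thread bump on W2 → (0, 0, 2)
merge at #5 (invoked 8): VC(#3)=(0, 1, 0), own-thread bump on W1 → (0, 2, 0)
merge at #4 (invoked 7): VC(#2)=(0, 0, 2), own-thread bump on W2 → (0, 0, 3)
merge at #6 (invoked 11): VC(#5)=(0, 2, 0), own-thread bump on W1 → (0, 3, 0)
merge at #7 (invoked 12): VC(#6)=(0, 3, 0), own-thread bump on W0 → (1, 3, 0)
merge at #8 (invoked 14): VC(#7)=(1, 3, 0), own-thread bump on W0 → (2, 3, 0)
merge at #9 (invoked 15): VC(#4)=(0, 0, 3), VC(#6)=(0, 3, 0), own-thread bump on W2 → (0, 3, 4)
merge at #10 (invoked 19): VC(#9)=(0, 3, 4), own-thread bump on W2 → (0, 3, 5)
target: VC(#10) = (0, 3, 5)

(0, 3, 5)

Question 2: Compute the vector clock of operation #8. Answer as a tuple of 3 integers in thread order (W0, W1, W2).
VC(#1, invoked at 1): no causal predecessors; +1 on W2 → (0, 0, 1)
VC(#3, invoked at 4): no causal predecessors; +1 on W1 → (0, 1, 0)
from VC(#1)=(0, 0, 1), #2 (invoked 3) maxes components and bumps W2 → (0, 0, 2)
from VC(#3)=(0, 1, 0), #5 (invoked 8) maxes components and bumps W1 → (0, 2, 0)
from VC(#2)=(0, 0, 2), #4 (invoked 7) maxes components and bumps W2 → (0, 0, 3)
from VC(#5)=(0, 2, 0), #6 (invoked 11) maxes components and bumps W1 → (0, 3, 0)
from VC(#6)=(0, 3, 0), #7 (invoked 12) maxes components and bumps W0 → (1, 3, 0)
from VC(#7)=(1, 3, 0), #8 (invoked 14) maxes components and bumps W0 → (2, 3, 0)
from VC(#4)=(0, 0, 3), VC(#6)=(0, 3, 0), #9 (invoked 15) maxes components and bumps W2 → (0, 3, 4)
from VC(#9)=(0, 3, 4), #10 (invoked 19) maxes components and bumps W2 → (0, 3, 5)
target: VC(#8) = (2, 3, 0)

(2, 3, 0)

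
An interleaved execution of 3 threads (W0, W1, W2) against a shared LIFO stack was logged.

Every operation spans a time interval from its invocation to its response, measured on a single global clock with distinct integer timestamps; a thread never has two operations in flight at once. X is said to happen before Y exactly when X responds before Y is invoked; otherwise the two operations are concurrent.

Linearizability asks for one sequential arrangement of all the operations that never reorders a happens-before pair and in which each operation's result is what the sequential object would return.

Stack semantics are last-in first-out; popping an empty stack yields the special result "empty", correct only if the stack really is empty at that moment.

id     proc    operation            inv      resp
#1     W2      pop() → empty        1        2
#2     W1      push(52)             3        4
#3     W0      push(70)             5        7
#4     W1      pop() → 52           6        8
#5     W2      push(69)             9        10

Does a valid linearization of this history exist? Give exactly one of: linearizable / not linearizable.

linearizable

a witness: #1, #2, #4, #3, #5
step 1: #1 pop() → empty — stack <>
step 2: #2 push(52) — stack <52>
step 3: #4 pop() → 52 — stack <>
step 4: #3 push(70) — stack <70>
step 5: #5 push(69) — stack <70,69>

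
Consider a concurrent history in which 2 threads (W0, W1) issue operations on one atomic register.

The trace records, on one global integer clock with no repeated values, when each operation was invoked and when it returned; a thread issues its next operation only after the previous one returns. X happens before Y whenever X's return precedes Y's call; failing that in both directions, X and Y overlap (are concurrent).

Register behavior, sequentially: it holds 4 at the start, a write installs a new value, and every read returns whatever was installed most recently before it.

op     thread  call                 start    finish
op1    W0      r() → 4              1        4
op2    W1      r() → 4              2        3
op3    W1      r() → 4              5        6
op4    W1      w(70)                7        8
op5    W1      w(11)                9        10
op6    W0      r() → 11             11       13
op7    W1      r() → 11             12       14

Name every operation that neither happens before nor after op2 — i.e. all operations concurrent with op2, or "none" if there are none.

concurrent with op2 ([2,3]): every op whose interval crosses 2..3
op1 [1,4]: concurrent
op3 [5,6]: after
op4 [7,8]: after
op5 [9,10]: after
op6 [11,13]: after
op7 [12,14]: after

op1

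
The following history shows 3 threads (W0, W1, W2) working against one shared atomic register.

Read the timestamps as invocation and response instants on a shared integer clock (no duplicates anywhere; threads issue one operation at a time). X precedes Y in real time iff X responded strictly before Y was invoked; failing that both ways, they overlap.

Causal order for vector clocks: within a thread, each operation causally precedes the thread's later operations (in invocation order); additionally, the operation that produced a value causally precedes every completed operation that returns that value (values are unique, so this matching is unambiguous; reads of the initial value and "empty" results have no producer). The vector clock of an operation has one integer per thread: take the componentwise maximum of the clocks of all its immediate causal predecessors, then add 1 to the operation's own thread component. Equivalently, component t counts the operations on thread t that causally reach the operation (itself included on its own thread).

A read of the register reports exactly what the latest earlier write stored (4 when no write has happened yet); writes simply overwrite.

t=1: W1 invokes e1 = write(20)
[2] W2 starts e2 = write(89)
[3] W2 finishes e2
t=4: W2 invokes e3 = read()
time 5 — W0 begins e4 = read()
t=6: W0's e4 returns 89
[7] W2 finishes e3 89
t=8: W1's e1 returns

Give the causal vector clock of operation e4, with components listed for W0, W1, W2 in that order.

(1, 0, 1)

VC(e2, invoked at 2): no causal predecessors; +1 on W2 → (0, 0, 1)
VC(e1, invoked at 1): no causal predecessors; +1 on W1 → (0, 1, 0)
merge at e3 (invoked 4): VC(e2)=(0, 0, 1), own-thread bump on W2 → (0, 0, 2)
merge at e4 (invoked 5): VC(e2)=(0, 0, 1), own-thread bump on W0 → (1, 0, 1)
target: VC(e4) = (1, 0, 1)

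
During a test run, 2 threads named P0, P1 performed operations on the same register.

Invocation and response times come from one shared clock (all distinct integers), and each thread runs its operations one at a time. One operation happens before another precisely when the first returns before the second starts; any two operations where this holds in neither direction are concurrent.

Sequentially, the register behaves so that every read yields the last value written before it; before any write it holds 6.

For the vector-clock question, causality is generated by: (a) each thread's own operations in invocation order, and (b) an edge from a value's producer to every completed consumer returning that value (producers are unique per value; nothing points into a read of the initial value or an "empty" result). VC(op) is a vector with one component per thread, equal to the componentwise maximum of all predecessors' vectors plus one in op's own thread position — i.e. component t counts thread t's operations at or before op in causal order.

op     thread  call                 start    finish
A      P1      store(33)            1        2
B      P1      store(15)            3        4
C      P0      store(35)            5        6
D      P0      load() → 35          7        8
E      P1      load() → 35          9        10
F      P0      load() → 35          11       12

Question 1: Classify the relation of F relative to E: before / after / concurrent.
Answer: after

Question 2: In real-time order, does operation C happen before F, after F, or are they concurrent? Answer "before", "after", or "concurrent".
Answer: before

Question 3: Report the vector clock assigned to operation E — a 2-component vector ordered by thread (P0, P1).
Answer: (1, 3)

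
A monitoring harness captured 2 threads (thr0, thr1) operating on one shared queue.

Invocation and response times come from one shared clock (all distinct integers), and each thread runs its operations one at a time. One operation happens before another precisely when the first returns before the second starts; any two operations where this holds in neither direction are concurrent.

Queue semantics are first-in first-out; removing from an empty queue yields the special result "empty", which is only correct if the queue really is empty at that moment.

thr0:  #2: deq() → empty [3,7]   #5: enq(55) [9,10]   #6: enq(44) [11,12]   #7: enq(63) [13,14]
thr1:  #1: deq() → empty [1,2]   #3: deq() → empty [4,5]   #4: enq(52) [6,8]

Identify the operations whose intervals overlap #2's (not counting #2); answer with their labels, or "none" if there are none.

concurrent with #2 ([3,7]): every op whose interval crosses 3..7
#1 [1,2]: before
#3 [4,5]: concurrent
#4 [6,8]: concurrent
#5 [9,10]: after
#6 [11,12]: after
#7 [13,14]: after

#3, #4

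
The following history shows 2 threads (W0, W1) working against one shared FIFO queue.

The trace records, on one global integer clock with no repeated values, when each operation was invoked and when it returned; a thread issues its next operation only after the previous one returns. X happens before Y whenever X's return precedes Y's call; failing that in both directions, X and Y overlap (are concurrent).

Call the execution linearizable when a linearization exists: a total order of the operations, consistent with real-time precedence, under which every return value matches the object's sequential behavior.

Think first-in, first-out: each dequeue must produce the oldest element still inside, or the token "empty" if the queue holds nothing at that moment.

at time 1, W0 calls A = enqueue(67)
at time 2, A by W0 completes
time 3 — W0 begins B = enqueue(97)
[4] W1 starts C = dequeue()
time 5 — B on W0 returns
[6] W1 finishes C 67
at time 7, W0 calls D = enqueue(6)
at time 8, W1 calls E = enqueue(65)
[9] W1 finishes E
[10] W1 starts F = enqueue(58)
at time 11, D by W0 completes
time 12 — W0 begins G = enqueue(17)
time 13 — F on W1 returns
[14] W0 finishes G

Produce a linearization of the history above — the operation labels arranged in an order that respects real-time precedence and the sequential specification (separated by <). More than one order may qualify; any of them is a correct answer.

A < B < C < D < E < F < G

step 1: A enqueue(67) — queue <67>
step 2: B enqueue(97) — queue <67,97>
step 3: C dequeue() → 67 — queue <97>
step 4: D enqueue(6) — queue <97,6>
step 5: E enqueue(65) — queue <97,6,65>
step 6: F enqueue(58) — queue <97,6,65,58>
step 7: G enqueue(17) — queue <97,6,65,58,17>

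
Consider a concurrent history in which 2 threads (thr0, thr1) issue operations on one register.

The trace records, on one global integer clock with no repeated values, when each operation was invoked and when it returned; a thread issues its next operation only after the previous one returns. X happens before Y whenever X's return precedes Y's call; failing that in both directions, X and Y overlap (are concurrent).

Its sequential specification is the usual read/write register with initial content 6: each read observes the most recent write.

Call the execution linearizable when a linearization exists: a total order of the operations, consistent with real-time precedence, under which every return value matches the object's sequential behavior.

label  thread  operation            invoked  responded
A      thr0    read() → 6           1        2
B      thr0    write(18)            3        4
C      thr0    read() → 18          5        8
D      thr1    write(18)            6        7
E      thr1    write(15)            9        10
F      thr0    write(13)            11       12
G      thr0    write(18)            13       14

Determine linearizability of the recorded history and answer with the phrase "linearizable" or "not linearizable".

linearizable

a witness: A, B, C, D, E, F, G
after step 1 (A read() → 6): value 6
after step 2 (B write(18)): value 18
after step 3 (C read() → 18): value 18
after step 4 (D write(18)): value 18
after step 5 (E write(15)): value 15
after step 6 (F write(13)): value 13
after step 7 (G write(18)): value 18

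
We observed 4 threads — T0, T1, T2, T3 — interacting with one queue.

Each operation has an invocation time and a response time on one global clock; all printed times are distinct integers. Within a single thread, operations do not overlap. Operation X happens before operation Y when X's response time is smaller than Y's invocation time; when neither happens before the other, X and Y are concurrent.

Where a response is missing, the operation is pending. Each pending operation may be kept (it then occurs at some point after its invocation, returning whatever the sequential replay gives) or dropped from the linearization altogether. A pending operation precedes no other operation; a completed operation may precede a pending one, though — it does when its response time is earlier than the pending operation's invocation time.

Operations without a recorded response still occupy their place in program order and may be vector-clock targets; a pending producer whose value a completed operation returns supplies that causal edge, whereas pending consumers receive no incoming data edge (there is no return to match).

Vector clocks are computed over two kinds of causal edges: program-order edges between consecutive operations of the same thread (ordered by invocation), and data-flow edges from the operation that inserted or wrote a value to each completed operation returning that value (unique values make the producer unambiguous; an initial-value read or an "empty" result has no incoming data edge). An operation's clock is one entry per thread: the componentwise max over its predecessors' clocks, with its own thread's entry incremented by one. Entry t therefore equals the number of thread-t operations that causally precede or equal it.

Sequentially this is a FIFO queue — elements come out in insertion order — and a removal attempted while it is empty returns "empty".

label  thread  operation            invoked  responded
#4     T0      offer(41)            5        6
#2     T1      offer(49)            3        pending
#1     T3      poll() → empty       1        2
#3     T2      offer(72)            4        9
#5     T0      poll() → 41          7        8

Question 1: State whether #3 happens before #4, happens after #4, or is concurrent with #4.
#3 spans [4,9], #4 spans [5,6]
the intervals overlap in both directions

concurrent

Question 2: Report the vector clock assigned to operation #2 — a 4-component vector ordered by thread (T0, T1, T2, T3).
VC(#1, invoked at 1): no causal predecessors; +1 on T3 → (0, 0, 0, 1)
VC(#3, invoked at 4): no causal predecessors; +1 on T2 → (0, 0, 1, 0)
VC(#2, invoked at 3): no causal predecessors; +1 on T1 → (0, 1, 0, 0)
VC(#4, invoked at 5): no causal predecessors; +1 on T0 → (1, 0, 0, 0)
#5, invoked 7, takes VC(#4)=(1, 0, 0, 0) under max, adds 1 for T0 → (2, 0, 0, 0)
target: VC(#2) = (0, 1, 0, 0)

(0, 1, 0, 0)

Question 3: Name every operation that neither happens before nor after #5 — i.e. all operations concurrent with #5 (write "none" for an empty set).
#5 spans [7,8]; an op avoiding the whole window 7..8 is ordered, any other is concurrent
#1 [1,2]: before
#2 [3,…): concurrent
#3 [4,9]: concurrent
#4 [5,6]: before

#2, #3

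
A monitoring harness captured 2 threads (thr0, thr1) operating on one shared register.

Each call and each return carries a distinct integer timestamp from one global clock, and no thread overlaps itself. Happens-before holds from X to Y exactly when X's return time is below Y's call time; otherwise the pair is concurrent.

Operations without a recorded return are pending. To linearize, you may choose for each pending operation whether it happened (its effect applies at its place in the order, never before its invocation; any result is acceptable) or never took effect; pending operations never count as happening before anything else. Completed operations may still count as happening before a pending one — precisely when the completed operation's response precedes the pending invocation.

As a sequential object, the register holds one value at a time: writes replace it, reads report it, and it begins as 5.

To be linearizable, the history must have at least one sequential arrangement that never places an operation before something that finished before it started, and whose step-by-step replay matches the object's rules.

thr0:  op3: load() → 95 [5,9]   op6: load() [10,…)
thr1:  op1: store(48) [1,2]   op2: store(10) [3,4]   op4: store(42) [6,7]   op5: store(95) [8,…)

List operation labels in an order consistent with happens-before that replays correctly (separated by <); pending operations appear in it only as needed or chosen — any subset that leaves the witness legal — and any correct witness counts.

after step 1 (op1 store(48)): value 48
after step 2 (op2 store(10)): value 10
after step 3 (op4 store(42)): value 42
after step 4 (op5 store(95) (pending, included)): value 95
after step 5 (op3 load() → 95): value 95

op1 < op2 < op4 < op5 < op3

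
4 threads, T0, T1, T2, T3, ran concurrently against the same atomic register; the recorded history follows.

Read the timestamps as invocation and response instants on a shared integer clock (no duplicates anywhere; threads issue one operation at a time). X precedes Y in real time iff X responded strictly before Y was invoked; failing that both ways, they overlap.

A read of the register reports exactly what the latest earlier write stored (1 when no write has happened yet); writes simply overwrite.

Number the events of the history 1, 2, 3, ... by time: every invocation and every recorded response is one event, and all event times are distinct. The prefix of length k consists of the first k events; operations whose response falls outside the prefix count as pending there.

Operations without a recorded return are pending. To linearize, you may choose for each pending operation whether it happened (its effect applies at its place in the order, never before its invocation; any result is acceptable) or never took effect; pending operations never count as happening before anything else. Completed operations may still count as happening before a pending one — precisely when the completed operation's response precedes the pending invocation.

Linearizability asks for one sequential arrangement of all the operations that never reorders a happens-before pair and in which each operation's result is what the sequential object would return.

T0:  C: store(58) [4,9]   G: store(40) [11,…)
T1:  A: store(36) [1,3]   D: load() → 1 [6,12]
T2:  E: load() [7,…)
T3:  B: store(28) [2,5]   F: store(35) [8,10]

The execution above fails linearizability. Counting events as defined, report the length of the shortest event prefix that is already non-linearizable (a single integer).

one valid order for events 1..11 is A, B, C, D, E, F:
step 1: A store(36) — value 36
step 2: B store(28) — value 28
step 3: C store(58) — value 58
step 4: D load() (pending, included) — value 58
step 5: E load() (pending, included) — value 58
step 6: F store(35) — value 35
adding event 12 (D responds at 12) leaves no legal real-time order
no completion choice of the 2 pending operations (E, G) rescues it — every subset was tried
e.g. A, B, C, D, F (pending dropped): illegal at step 4, since D load() → 1 cannot apply there
e.g. A, B, C, F, D (pending dropped): illegal at step 5, since D load() → 1 cannot apply there

12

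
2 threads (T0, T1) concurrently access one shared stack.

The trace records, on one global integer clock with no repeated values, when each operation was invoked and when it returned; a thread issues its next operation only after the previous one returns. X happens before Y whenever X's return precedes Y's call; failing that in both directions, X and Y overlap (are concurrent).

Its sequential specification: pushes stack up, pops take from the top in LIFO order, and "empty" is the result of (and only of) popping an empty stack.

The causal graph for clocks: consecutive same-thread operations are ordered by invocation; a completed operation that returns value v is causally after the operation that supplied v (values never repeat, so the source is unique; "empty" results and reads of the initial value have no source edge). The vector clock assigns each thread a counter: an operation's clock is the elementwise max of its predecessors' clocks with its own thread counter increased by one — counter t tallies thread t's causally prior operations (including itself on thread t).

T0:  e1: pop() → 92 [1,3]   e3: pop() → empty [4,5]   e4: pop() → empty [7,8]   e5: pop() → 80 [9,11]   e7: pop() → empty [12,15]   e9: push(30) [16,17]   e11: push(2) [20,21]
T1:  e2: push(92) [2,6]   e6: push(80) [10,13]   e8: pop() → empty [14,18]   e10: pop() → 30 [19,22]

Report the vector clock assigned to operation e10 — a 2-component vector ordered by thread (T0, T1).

(6, 4)

e2, invoked 2, has no incoming edges; only T1's bump applies → (0, 1)
VC(e6, invoked at 10): max of VC(e2)=(0, 1), then +1 on thread T1 → (0, 2)
VC(e1, invoked at 1): max of VC(e2)=(0, 1), then +1 on thread T0 → (1, 1)
VC(e8, invoked at 14): max of VC(e6)=(0, 2), then +1 on thread T1 → (0, 3)
VC(e3, invoked at 4): max of VC(e1)=(1, 1), then +1 on thread T0 → (2, 1)
VC(e4, invoked at 7): max of VC(e3)=(2, 1), then +1 on thread T0 → (3, 1)
VC(e5, invoked at 9): max of VC(e4)=(3, 1), VC(e6)=(0, 2), then +1 on thread T0 → (4, 2)
VC(e7, invoked at 12): max of VC(e5)=(4, 2), then +1 on thread T0 → (5, 2)
VC(e9, invoked at 16): max of VC(e7)=(5, 2), then +1 on thread T0 → (6, 2)
VC(e11, invoked at 20): max of VC(e9)=(6, 2), then +1 on thread T0 → (7, 2)
VC(e10, invoked at 19): max of VC(e8)=(0, 3), VC(e9)=(6, 2), then +1 on thread T1 → (6, 4)
target: VC(e10) = (6, 4)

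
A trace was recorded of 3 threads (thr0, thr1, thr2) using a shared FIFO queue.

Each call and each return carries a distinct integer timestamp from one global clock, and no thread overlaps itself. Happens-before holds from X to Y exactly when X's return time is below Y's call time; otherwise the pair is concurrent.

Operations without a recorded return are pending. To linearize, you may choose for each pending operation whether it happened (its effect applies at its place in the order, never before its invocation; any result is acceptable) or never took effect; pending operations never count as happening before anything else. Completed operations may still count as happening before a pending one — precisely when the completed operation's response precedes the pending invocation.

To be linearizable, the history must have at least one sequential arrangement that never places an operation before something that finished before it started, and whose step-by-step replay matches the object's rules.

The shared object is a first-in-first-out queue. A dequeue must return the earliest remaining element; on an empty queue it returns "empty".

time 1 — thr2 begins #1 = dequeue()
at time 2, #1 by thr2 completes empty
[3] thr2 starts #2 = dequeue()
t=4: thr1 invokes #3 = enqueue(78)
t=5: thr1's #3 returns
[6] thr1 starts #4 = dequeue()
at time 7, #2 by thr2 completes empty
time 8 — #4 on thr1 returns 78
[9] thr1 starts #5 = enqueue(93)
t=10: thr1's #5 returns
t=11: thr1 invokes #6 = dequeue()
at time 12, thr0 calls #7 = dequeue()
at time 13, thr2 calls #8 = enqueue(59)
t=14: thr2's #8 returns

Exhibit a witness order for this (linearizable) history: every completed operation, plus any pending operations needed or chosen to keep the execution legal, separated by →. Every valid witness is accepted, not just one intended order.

step 1: #1 dequeue() → empty — queue <>
step 2: #2 dequeue() → empty — queue <>
step 3: #3 enqueue(78) — queue <78>
step 4: #4 dequeue() → 78 — queue <>
step 5: #5 enqueue(93) — queue <93>
step 6: #6 dequeue() (pending, included) — queue <>
step 7: #7 dequeue() (pending, included) — queue <>
step 8: #8 enqueue(59) — queue <59>

#1 → #2 → #3 → #4 → #5 → #6 → #7 → #8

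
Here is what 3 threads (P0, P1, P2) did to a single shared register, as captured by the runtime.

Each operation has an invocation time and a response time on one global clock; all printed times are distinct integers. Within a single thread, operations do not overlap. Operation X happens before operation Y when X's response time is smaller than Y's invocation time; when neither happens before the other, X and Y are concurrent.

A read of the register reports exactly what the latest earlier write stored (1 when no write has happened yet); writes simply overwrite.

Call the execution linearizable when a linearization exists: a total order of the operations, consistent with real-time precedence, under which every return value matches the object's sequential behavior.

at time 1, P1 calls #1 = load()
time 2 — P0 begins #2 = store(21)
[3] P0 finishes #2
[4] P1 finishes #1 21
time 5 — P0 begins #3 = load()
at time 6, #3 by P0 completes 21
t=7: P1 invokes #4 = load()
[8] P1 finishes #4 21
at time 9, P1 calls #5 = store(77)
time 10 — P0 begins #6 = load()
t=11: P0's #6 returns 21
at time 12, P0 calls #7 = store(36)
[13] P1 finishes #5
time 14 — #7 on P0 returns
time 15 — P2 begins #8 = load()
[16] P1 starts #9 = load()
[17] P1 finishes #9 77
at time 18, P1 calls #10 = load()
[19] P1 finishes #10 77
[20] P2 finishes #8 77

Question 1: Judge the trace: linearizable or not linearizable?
linearizable

a witness: #2, #1, #3, #4, #6, #7, #5, #8, #9, #10
step 1: #2 store(21) — value 21
step 2: #1 load() → 21 — value 21
step 3: #3 load() → 21 — value 21
step 4: #4 load() → 21 — value 21
step 5: #6 load() → 21 — value 21
step 6: #7 store(36) — value 36
step 7: #5 store(77) — value 77
step 8: #8 load() → 77 — value 77
step 9: #9 load() → 77 — value 77
step 10: #10 load() → 77 — value 77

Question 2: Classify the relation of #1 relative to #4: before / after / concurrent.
before

#1 spans [1,4], #4 spans [7,8]
resp(#1)=4 < inv(#4)=7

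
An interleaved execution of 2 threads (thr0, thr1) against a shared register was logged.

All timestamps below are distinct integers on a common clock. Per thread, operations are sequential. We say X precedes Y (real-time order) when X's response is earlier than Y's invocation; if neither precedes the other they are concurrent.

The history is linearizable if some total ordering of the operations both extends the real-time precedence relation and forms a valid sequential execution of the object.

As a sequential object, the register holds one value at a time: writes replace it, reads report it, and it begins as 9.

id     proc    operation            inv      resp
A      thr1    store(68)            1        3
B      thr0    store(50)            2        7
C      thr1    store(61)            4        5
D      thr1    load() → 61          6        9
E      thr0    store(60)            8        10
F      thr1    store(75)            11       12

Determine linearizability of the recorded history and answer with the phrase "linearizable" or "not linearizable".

linearizable

a witness: A, B, C, D, E, F
step 1: A store(68) — value 68
step 2: B store(50) — value 50
step 3: C store(61) — value 61
step 4: D load() → 61 — value 61
step 5: E store(60) — value 60
step 6: F store(75) — value 75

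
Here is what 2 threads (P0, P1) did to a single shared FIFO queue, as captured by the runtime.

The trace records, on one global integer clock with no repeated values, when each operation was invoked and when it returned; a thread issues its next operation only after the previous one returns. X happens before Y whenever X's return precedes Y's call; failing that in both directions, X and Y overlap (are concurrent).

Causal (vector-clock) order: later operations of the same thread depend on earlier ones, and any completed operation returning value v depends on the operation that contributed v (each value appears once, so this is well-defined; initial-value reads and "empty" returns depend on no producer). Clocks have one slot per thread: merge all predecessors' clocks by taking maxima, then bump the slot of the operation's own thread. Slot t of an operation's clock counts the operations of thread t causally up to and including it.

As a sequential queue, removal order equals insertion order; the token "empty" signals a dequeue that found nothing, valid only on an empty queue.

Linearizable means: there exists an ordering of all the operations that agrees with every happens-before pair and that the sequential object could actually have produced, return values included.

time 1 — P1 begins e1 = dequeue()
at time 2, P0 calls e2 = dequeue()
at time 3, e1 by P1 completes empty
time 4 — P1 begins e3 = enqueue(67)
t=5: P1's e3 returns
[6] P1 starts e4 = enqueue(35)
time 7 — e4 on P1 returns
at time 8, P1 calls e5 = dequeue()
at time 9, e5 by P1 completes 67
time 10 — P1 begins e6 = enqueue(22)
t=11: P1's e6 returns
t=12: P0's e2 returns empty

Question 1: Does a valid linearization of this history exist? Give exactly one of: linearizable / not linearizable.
witness order: e1, e2, e3, e4, e5, e6
1. e1 dequeue() → empty, leaving queue <>
2. e2 dequeue() → empty, leaving queue <>
3. e3 enqueue(67), leaving queue <67>
4. e4 enqueue(35), leaving queue <67,35>
5. e5 dequeue() → 67, leaving queue <35>
6. e6 enqueue(22), leaving queue <35,22>

linearizable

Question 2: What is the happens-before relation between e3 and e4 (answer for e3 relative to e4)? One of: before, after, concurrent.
e3 spans [4,5], e4 spans [6,7]
resp(e3)=5 < inv(e4)=6

before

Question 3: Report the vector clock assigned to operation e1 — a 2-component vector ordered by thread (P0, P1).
no predecessors for e1 (invoked 1): P1 increments from zero → (0, 1)
no predecessors for e2 (invoked 2): P0 increments from zero → (1, 0)
invoked at 4, e3 merges VC(e1)=(0, 1) and bumps P1's slot → (0, 2)
invoked at 6, e4 merges VC(e3)=(0, 2) and bumps P1's slot → (0, 3)
invoked at 8, e5 merges VC(e3)=(0, 2), VC(e4)=(0, 3) and bumps P1's slot → (0, 4)
invoked at 10, e6 merges VC(e5)=(0, 4) and bumps P1's slot → (0, 5)
target: VC(e1) = (0, 1)

(0, 1)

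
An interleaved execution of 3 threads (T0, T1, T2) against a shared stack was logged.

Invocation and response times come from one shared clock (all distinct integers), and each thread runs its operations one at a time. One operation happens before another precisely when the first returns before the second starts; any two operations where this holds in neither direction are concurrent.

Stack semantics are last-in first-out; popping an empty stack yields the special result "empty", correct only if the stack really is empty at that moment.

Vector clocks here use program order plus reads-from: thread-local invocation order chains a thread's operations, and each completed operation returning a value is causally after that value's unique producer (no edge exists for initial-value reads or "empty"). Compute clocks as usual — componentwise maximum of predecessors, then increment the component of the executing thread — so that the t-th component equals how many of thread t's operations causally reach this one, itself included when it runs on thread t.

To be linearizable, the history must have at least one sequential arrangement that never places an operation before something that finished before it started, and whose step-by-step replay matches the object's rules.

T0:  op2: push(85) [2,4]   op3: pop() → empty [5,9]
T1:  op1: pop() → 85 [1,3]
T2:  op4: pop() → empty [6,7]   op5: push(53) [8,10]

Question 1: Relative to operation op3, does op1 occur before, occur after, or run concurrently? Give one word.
op1 spans [1,3], op3 spans [5,9]
resp(op1)=3 < inv(op3)=5

before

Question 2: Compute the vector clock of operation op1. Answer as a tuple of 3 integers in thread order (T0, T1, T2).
op4 (invocation 6): nothing precedes it; T2's component alone gives (0, 0, 1)
op2 (invocation 2): nothing precedes it; T0's component alone gives (1, 0, 0)
op5, invoked 8, takes VC(op4)=(0, 0, 1) under max, adds 1 for T2 → (0, 0, 2)
op1, invoked 1, takes VC(op2)=(1, 0, 0) under max, adds 1 for T1 → (1, 1, 0)
op3, invoked 5, takes VC(op2)=(1, 0, 0) under max, adds 1 for T0 → (2, 0, 0)
target: VC(op1) = (1, 1, 0)

(1, 1, 0)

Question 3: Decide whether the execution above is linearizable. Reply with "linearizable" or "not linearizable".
one valid linearization: op2, op1, op3, op4, op5
1. op2 push(85), leaving stack <85>
2. op1 pop() → 85, leaving stack <>
3. op3 pop() → empty, leaving stack <>
4. op4 pop() → empty, leaving stack <>
5. op5 push(53), leaving stack <53>

linearizable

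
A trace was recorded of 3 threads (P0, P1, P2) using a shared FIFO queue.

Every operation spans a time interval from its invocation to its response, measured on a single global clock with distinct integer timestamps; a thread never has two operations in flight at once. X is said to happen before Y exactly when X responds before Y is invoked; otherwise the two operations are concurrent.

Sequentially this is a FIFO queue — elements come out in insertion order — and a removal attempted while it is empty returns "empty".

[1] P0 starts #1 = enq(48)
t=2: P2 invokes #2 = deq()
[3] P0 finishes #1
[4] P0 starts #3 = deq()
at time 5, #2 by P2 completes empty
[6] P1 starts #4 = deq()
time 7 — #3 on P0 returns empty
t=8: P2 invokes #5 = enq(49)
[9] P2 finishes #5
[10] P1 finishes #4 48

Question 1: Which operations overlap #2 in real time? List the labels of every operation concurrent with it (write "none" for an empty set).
#2 runs from 2 to 5; window-overlapping ops are concurrent
#1 [1,3]: concurrent
#3 [4,7]: concurrent
#4 [6,10]: after
#5 [8,9]: after

#1, #3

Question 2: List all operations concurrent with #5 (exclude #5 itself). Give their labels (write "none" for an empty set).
concurrent with #5 ([8,9]): every op whose interval crosses 8..9
#1 [1,3]: before
#2 [2,5]: before
#3 [4,7]: before
#4 [6,10]: concurrent

#4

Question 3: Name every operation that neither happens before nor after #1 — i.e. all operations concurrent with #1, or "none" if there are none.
overlap test against #1 [1,3]: concurrent iff the interval meets 1..3
#2 [2,5]: concurrent
#3 [4,7]: after
#4 [6,10]: after
#5 [8,9]: after

#2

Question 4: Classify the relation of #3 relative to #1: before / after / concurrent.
#3 spans [4,7], #1 spans [1,3]
resp(#1)=3 < inv(#3)=4

after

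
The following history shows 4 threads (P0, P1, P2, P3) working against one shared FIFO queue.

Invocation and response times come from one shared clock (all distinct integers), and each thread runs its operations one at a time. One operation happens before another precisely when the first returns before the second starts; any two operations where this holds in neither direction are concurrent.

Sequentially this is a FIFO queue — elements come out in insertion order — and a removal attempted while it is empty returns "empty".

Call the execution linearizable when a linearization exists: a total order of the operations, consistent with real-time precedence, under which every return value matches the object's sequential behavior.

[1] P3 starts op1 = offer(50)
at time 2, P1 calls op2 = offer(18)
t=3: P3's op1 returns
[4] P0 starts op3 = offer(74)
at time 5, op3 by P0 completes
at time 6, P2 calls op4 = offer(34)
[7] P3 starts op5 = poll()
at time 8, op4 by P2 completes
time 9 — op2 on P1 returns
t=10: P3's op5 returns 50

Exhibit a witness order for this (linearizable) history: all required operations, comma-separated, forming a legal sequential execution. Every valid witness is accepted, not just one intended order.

step 1: op1 offer(50) — queue <50>
step 2: op2 offer(18) — queue <50,18>
step 3: op3 offer(74) — queue <50,18,74>
step 4: op4 offer(34) — queue <50,18,74,34>
step 5: op5 poll() → 50 — queue <18,74,34>

op1, op2, op3, op4, op5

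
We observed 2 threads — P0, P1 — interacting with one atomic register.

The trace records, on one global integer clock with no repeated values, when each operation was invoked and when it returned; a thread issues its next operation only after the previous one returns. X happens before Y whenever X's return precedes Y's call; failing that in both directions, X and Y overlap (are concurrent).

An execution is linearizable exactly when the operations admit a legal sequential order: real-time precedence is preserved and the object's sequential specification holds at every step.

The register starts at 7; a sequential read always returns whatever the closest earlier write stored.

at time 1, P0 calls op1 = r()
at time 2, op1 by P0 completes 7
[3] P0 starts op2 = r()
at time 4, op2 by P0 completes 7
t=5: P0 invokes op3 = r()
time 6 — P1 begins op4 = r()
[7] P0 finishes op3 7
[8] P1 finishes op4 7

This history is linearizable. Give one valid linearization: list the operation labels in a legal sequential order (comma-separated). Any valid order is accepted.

op1, op2, op3, op4

step 1: op1 r() → 7 — value 7
step 2: op2 r() → 7 — value 7
step 3: op3 r() → 7 — value 7
step 4: op4 r() → 7 — value 7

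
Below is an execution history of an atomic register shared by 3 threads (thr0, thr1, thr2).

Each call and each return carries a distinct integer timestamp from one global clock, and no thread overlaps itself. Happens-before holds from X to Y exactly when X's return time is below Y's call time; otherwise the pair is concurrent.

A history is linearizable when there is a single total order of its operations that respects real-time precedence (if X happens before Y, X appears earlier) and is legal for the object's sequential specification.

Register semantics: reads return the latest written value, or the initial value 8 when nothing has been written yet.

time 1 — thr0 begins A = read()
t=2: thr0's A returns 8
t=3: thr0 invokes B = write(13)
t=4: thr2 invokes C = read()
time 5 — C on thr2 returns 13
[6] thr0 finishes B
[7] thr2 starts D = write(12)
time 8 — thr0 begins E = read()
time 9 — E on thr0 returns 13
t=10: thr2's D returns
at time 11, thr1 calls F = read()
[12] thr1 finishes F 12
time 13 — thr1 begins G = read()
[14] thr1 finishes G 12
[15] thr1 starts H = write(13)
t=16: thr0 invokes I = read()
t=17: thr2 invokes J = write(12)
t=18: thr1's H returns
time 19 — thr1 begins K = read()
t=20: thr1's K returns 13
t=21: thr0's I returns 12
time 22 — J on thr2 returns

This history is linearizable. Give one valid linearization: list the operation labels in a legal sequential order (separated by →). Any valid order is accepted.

after step 1 (A read() → 8): value 8
after step 2 (B write(13)): value 13
after step 3 (C read() → 13): value 13
after step 4 (E read() → 13): value 13
after step 5 (D write(12)): value 12
after step 6 (F read() → 12): value 12
after step 7 (G read() → 12): value 12
after step 8 (H write(13)): value 13
after step 9 (K read() → 13): value 13
after step 10 (J write(12)): value 12
after step 11 (I read() → 12): value 12

A → B → C → E → D → F → G → H → K → J → I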